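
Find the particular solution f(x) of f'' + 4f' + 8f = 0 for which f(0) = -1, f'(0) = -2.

f = -cos(2*x)*exp(-2*x) - 2*exp(-2*x)*sin(2*x)

Characteristic equation r² + 4r + 8 = 0 has discriminant (4)² - 4·(8) = -16 < 0, so r = -2 ± 2i.
Hence f_h = C1*cos(2*x)*exp(-2*x) + C2*exp(-2*x)*sin(2*x).
Apply the initial conditions: f(0) = C1 = -1 and f'(0) = -2*C1 + 2*C2 = -2. Solving gives C1 = -1, C2 = -2.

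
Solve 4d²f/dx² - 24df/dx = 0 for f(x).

f = C2 + C1*exp(6*x)

Divide through by 4: f'' - 6f' = 0.
Characteristic equation r² - 6r = 0 factors as (r - 6)r = 0, so r = 6, 0.
Hence f_h = C1*exp(6*x) + C2.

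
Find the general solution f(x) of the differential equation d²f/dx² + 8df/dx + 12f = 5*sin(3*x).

Characteristic equation r² + 8r + 12 = 0 factors as (r + 6)(r + 2) = 0, so r = -6, -2.
Hence f_h = C1*exp(-6*x) + C2*exp(-2*x).
Try f_p = A*cos(3*x) + B*sin(3*x). Substituting and equating the coefficients of cos(3x) and sin(3x) gives A = -8/39, B = 1/39, so f_p = -8*cos(3*x)/39 + sin(3*x)/39.

f = -8*cos(3*x)/39 + sin(3*x)/39 + C1*exp(-6*x) + C2*exp(-2*x)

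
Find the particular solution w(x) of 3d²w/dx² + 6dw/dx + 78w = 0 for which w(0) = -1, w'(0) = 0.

w = -cos(5*x)*exp(-x) - exp(-x)*sin(5*x)/5

Divide through by 3: w'' + 2w' + 26w = 0.
Characteristic equation r² + 2r + 26 = 0 has discriminant (2)² - 4·(26) = -100 < 0, so r = -1 ± 5i.
Hence w_h = C1*cos(5*x)*exp(-x) + C2*exp(-x)*sin(5*x).
Apply the initial conditions: w(0) = C1 = -1 and w'(0) = -C1 + 5*C2 = 0. Solving gives C1 = -1, C2 = -1/5.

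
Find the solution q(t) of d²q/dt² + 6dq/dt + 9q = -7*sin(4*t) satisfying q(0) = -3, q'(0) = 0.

Characteristic equation r² + 6r + 9 = 0 has discriminant (6)² - 4·(9) = 0, so r = -3 is a repeated root.
Hence q_h = (C1 + C2*t)*exp(-3*t).
Try q_p = A*cos(4*t) + B*sin(4*t). Substituting and equating the coefficients of cos(4t) and sin(4t) gives A = 168/625, B = 49/625, so q_p = 49*sin(4*t)/625 + 168*cos(4*t)/625.
General solution: q = 49*sin(4*t)/625 + 168*cos(4*t)/625 + C1*exp(-3*t) + C2*t*exp(-3*t).
Apply the initial conditions: q(0) = 168/625 + C1 = -3 and q'(0) = 196/625 + C2 - 3*C1 = 0. Solving gives C1 = -2043/625, C2 = -253/25.

q = -2043*exp(-3*t)/625 + 49*sin(4*t)/625 + 168*cos(4*t)/625 - 253*t*exp(-3*t)/25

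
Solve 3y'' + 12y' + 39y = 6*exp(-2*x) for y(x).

Divide through by 3: y'' + 4y' + 13y = 2*exp(-2*x).
Characteristic equation r² + 4r + 13 = 0 has discriminant (4)² - 4·(13) = -36 < 0, so r = -2 ± 3i.
Hence y_h = C1*cos(3*x)*exp(-2*x) + C2*exp(-2*x)*sin(3*x).
Try y_p = A*exp(-2*x). Substituting into the equation and dividing by exp(-2*x) gives A = 2/9, so y_p = 2*exp(-2*x)/9.

y = 2*exp(-2*x)/9 + C1*cos(3*x)*exp(-2*x) + C2*exp(-2*x)*sin(3*x)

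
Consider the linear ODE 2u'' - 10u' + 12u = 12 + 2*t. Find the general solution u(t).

u = 41/36 + t/6 + C1*exp(2*t) + C2*exp(3*t)

Divide through by 2: u'' - 5u' + 6u = 6 + t.
Characteristic equation r² - 5r + 6 = 0 factors as (r - 2)(r - 3) = 0, so r = 2, 3.
Hence u_h = C1*exp(2*t) + C2*exp(3*t).
For the particular solution try u_p = A0 + A1*t. Substituting and matching coefficients of each power of t gives A0 = 41/36, A1 = 1/6, so u_p = 41/36 + t/6.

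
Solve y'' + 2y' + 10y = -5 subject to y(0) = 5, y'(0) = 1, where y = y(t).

y = -1/2 + 11*cos(3*t)*exp(-t)/2 + 13*exp(-t)*sin(3*t)/6

Characteristic equation r² + 2r + 10 = 0 has discriminant (2)² - 4·(10) = -36 < 0, so r = -1 ± 3i.
Hence y_h = C1*cos(3*t)*exp(-t) + C2*exp(-t)*sin(3*t).
For the particular solution try y_p = A0. Substituting and matching coefficients of each power of t gives A0 = -1/2, so y_p = -1/2.
General solution: y = -1/2 + C1*cos(3*t)*exp(-t) + C2*exp(-t)*sin(3*t).
Apply the initial conditions: y(0) = -1/2 + C1 = 5 and y'(0) = -C1 + 3*C2 = 1. Solving gives C1 = 11/2, C2 = 13/6.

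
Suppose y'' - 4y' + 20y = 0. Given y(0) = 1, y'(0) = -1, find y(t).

y = cos(4*t)*exp(2*t) - 3*exp(2*t)*sin(4*t)/4

Characteristic equation r² - 4r + 20 = 0 has discriminant (-4)² - 4·(20) = -64 < 0, so r = 2 ± 4i.
Hence y_h = C1*cos(4*t)*exp(2*t) + C2*exp(2*t)*sin(4*t).
Apply the initial conditions: y(0) = C1 = 1 and y'(0) = 2*C1 + 4*C2 = -1. Solving gives C1 = 1, C2 = -3/4.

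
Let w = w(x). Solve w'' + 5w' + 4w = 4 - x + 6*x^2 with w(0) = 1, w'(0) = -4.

w = 21/4 - 4*x - 17*exp(-x)/3 + 3*x**2/2 + 17*exp(-4*x)/12

Characteristic equation r² + 5r + 4 = 0 factors as (r + 4)(r + 1) = 0, so r = -4, -1.
Hence w_h = C1*exp(-4*x) + C2*exp(-x).
For the particular solution try w_p = A0 + A1*x + A2*x^2. Substituting and matching coefficients of each power of x gives A0 = 21/4, A1 = -4, A2 = 3/2, so w_p = 21/4 - 4*x + 3*x^2/2.
General solution: w = 21/4 - 4*x + 3*x^2/2 + C1*exp(-4*x) + C2*exp(-x).
Apply the initial conditions: w(0) = 21/4 + C1 + C2 = 1 and w'(0) = -4 - C2 - 4*C1 = -4. Solving gives C1 = 17/12, C2 = -17/3.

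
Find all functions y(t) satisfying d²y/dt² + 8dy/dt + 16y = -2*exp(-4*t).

y = C1*exp(-4*t) - t**2*exp(-4*t) + C2*t*exp(-4*t)

Characteristic equation r² + 8r + 16 = 0 has discriminant (8)² - 4·(16) = 0, so r = -4 is a repeated root.
Hence y_h = (C1 + C2*t)*exp(-4*t).
Since exp(-4*t) solves the homogeneous equation (r = -4 is a root of multiplicity 2), multiply the trial by t^2. Try y_p = A*t^2*exp(-4*t). Substituting into the equation and dividing by exp(-4*t) gives A = -1, so y_p = -t^2*exp(-4*t).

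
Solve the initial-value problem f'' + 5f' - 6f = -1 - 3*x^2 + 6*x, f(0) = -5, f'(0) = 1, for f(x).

f = 7/36 + x**2/2 - 229*exp(-6*x)/252 - 30*exp(x)/7 - x/6

Characteristic equation r² + 5r - 6 = 0 factors as (r - 1)(r + 6) = 0, so r = 1, -6.
Hence f_h = C1*exp(x) + C2*exp(-6*x).
For the particular solution try f_p = A0 + A1*x + A2*x^2. Substituting and matching coefficients of each power of x gives A0 = 7/36, A1 = -1/6, A2 = 1/2, so f_p = 7/36 + x^2/2 - x/6.
General solution: f = 7/36 + x^2/2 - x/6 + C1*exp(x) + C2*exp(-6*x).
Apply the initial conditions: f(0) = 7/36 + C1 + C2 = -5 and f'(0) = -1/6 + C1 - 6*C2 = 1. Solving gives C1 = -30/7, C2 = -229/252.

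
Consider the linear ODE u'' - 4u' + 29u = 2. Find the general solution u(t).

u = 2/29 + C1*cos(5*t)*exp(2*t) + C2*exp(2*t)*sin(5*t)

Characteristic equation r² - 4r + 29 = 0 has discriminant (-4)² - 4·(29) = -100 < 0, so r = 2 ± 5i.
Hence u_h = C1*cos(5*t)*exp(2*t) + C2*exp(2*t)*sin(5*t).
For the particular solution try u_p = A0. Substituting and matching coefficients of each power of t gives A0 = 2/29, so u_p = 2/29.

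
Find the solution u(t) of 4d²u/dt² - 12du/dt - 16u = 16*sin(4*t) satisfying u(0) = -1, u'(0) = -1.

Divide through by 4: u'' - 3u' - 4u = 4*sin(4*t).
Characteristic equation r² - 3r - 4 = 0 factors as (r + 1)(r - 4) = 0, so r = -1, 4.
Hence u_h = C1*exp(-t) + C2*exp(4*t).
Try u_p = A*cos(4*t) + B*sin(4*t). Substituting and equating the coefficients of cos(4t) and sin(4t) gives A = 3/34, B = -5/34, so u_p = -5*sin(4*t)/34 + 3*cos(4*t)/34.
General solution: u = -5*sin(4*t)/34 + 3*cos(4*t)/34 + C1*exp(-t) + C2*exp(4*t).
Apply the initial conditions: u(0) = 3/34 + C1 + C2 = -1 and u'(0) = -10/17 - C1 + 4*C2 = -1. Solving gives C1 = -67/85, C2 = -3/10.

u = -67*exp(-t)/85 - 5*sin(4*t)/34 - 3*exp(4*t)/10 + 3*cos(4*t)/34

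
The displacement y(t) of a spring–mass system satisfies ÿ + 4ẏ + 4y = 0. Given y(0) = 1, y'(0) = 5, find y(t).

y = 7*t*exp(-2*t) + exp(-2*t)

Characteristic equation r² + 4r + 4 = 0 has discriminant (4)² - 4·(4) = 0, so r = -2 is a repeated root.
Hence y_h = (C1 + C2*t)*exp(-2*t).
Apply the initial conditions: y(0) = C1 = 1 and y'(0) = C2 - 2*C1 = 5. Solving gives C1 = 1, C2 = 7.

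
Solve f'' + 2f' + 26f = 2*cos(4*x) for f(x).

Characteristic equation r² + 2r + 26 = 0 has discriminant (2)² - 4·(26) = -100 < 0, so r = -1 ± 5i.
Hence f_h = C1*cos(5*x)*exp(-x) + C2*exp(-x)*sin(5*x).
Try f_p = A*cos(4*x) + B*sin(4*x). Substituting and equating the coefficients of cos(4x) and sin(4x) gives A = 5/41, B = 4/41, so f_p = 4*sin(4*x)/41 + 5*cos(4*x)/41.

f = 4*sin(4*x)/41 + 5*cos(4*x)/41 + C1*cos(5*x)*exp(-x) + C2*exp(-x)*sin(5*x)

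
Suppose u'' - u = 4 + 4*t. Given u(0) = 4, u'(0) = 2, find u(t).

u = -4 - 4*t + 7*exp(t) + exp(-t)

Characteristic equation r² - 1 = 0 factors as (r - 1)(r + 1) = 0, so r = 1, -1.
Hence u_h = C1*exp(t) + C2*exp(-t).
For the particular solution try u_p = A0 + A1*t. Substituting and matching coefficients of each power of t gives A0 = -4, A1 = -4, so u_p = -4 - 4*t.
General solution: u = -4 - 4*t + C1*exp(t) + C2*exp(-t).
Apply the initial conditions: u(0) = -4 + C1 + C2 = 4 and u'(0) = -4 + C1 - C2 = 2. Solving gives C1 = 7, C2 = 1.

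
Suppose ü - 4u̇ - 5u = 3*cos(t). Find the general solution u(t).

u = -9*cos(t)/26 - 3*sin(t)/13 + C1*exp(-t) + C2*exp(5*t)

Characteristic equation r² - 4r - 5 = 0 factors as (r + 1)(r - 5) = 0, so r = -1, 5.
Hence u_h = C1*exp(-t) + C2*exp(5*t).
Try u_p = A*cos(t) + B*sin(t). Substituting and equating the coefficients of cos(t) and sin(t) gives A = -9/26, B = -3/13, so u_p = -9*cos(t)/26 - 3*sin(t)/13.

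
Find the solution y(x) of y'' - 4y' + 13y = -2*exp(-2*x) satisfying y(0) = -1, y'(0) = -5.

Characteristic equation r² - 4r + 13 = 0 has discriminant (-4)² - 4·(13) = -36 < 0, so r = 2 ± 3i.
Hence y_h = C1*cos(3*x)*exp(2*x) + C2*exp(2*x)*sin(3*x).
Try y_p = A*exp(-2*x). Substituting into the equation and dividing by exp(-2*x) gives A = -2/25, so y_p = -2*exp(-2*x)/25.
General solution: y = -2*exp(-2*x)/25 + C1*cos(3*x)*exp(2*x) + C2*exp(2*x)*sin(3*x).
Apply the initial conditions: y(0) = -2/25 + C1 = -1 and y'(0) = 4/25 + 2*C1 + 3*C2 = -5. Solving gives C1 = -23/25, C2 = -83/75.

y = -2*exp(-2*x)/25 - 83*exp(2*x)*sin(3*x)/75 - 23*cos(3*x)*exp(2*x)/25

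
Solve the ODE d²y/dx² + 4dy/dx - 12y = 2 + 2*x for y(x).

y = -2/9 - x/6 + C1*exp(2*x) + C2*exp(-6*x)

Characteristic equation r² + 4r - 12 = 0 factors as (r - 2)(r + 6) = 0, so r = 2, -6.
Hence y_h = C1*exp(2*x) + C2*exp(-6*x).
For the particular solution try y_p = A0 + A1*x. Substituting and matching coefficients of each power of x gives A0 = -2/9, A1 = -1/6, so y_p = -2/9 - x/6.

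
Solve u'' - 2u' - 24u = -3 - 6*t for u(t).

u = 5/48 + t/4 + C1*exp(-4*t) + C2*exp(6*t)

Characteristic equation r² - 2r - 24 = 0 factors as (r + 4)(r - 6) = 0, so r = -4, 6.
Hence u_h = C1*exp(-4*t) + C2*exp(6*t).
For the particular solution try u_p = A0 + A1*t. Substituting and matching coefficients of each power of t gives A0 = 5/48, A1 = 1/4, so u_p = 5/48 + t/4.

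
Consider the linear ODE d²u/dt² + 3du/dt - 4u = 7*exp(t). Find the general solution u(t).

Characteristic equation r² + 3r - 4 = 0 factors as (r + 4)(r - 1) = 0, so r = -4, 1.
Hence u_h = C1*exp(-4*t) + C2*exp(t).
Since exp(t) solves the homogeneous equation (r = 1 is a root of multiplicity 1), multiply the trial by t. Try u_p = A*t*exp(t). Substituting into the equation and dividing by exp(t) gives A = 7/5, so u_p = 7*t*exp(t)/5.

u = C1*exp(-4*t) + C2*exp(t) + 7*t*exp(t)/5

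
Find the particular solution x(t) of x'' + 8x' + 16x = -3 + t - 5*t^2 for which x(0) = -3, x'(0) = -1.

Characteristic equation r² + 8r + 16 = 0 has discriminant (8)² - 4·(16) = 0, so r = -4 is a repeated root.
Hence x_h = (C1 + C2*t)*exp(-4*t).
For the particular solution try x_p = A0 + A1*t + A2*t^2. Substituting and matching coefficients of each power of t gives A0 = -43/128, A1 = 3/8, A2 = -5/16, so x_p = -43/128 - 5*t^2/16 + 3*t/8.
General solution: x = -43/128 - 5*t^2/16 + 3*t/8 + C1*exp(-4*t) + C2*t*exp(-4*t).
Apply the initial conditions: x(0) = -43/128 + C1 = -3 and x'(0) = 3/8 + C2 - 4*C1 = -1. Solving gives C1 = -341/128, C2 = -385/32.

x = -43/128 - 341*exp(-4*t)/128 - 5*t**2/16 + 3*t/8 - 385*t*exp(-4*t)/32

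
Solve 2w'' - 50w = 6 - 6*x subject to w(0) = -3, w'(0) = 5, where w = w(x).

Divide through by 2: w'' - 25w = 3 - 3*x.
Characteristic equation r² - 25 = 0 factors as (r - 5)(r + 5) = 0, so r = 5, -5.
Hence w_h = C1*exp(5*x) + C2*exp(-5*x).
For the particular solution try w_p = A0 + A1*x. Substituting and matching coefficients of each power of x gives A0 = -3/25, A1 = 3/25, so w_p = -3/25 + 3*x/25.
General solution: w = -3/25 + 3*x/25 + C1*exp(5*x) + C2*exp(-5*x).
Apply the initial conditions: w(0) = -3/25 + C1 + C2 = -3 and w'(0) = 3/25 - 5*C2 + 5*C1 = 5. Solving gives C1 = -119/125, C2 = -241/125.

w = -3/25 - 241*exp(-5*x)/125 - 119*exp(5*x)/125 + 3*x/25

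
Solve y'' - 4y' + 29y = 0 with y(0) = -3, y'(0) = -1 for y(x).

y = exp(2*x)*sin(5*x) - 3*cos(5*x)*exp(2*x)

Characteristic equation r² - 4r + 29 = 0 has discriminant (-4)² - 4·(29) = -100 < 0, so r = 2 ± 5i.
Hence y_h = C1*cos(5*x)*exp(2*x) + C2*exp(2*x)*sin(5*x).
Apply the initial conditions: y(0) = C1 = -3 and y'(0) = 2*C1 + 5*C2 = -1. Solving gives C1 = -3, C2 = 1.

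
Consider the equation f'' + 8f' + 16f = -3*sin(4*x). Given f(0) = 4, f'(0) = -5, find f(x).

Characteristic equation r² + 8r + 16 = 0 has discriminant (8)² - 4·(16) = 0, so r = -4 is a repeated root.
Hence f_h = (C1 + C2*x)*exp(-4*x).
Try f_p = A*cos(4*x) + B*sin(4*x). Substituting and equating the coefficients of cos(4x) and sin(4x) gives A = 3/32, B = 0, so f_p = 3*cos(4*x)/32.
General solution: f = 3*cos(4*x)/32 + C1*exp(-4*x) + C2*x*exp(-4*x).
Apply the initial conditions: f(0) = 3/32 + C1 = 4 and f'(0) = C2 - 4*C1 = -5. Solving gives C1 = 125/32, C2 = 85/8.

f = 3*cos(4*x)/32 + 125*exp(-4*x)/32 + 85*x*exp(-4*x)/8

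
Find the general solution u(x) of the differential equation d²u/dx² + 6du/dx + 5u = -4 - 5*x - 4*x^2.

Characteristic equation r² + 6r + 5 = 0 factors as (r + 1)(r + 5) = 0, so r = -1, -5.
Hence u_h = C1*exp(-x) + C2*exp(-5*x).
For the particular solution try u_p = A0 + A1*x + A2*x^2. Substituting and matching coefficients of each power of x gives A0 = -198/125, A1 = 23/25, A2 = -4/5, so u_p = -198/125 - 4*x^2/5 + 23*x/25.

u = -198/125 - 4*x**2/5 + 23*x/25 + C1*exp(-x) + C2*exp(-5*x)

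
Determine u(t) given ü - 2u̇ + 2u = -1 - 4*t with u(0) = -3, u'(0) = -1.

u = -5/2 - 2*t - cos(t)*exp(t)/2 + 3*exp(t)*sin(t)/2

Characteristic equation r² - 2r + 2 = 0 has discriminant (-2)² - 4·(2) = -4 < 0, so r = 1 ± i.
Hence u_h = C1*cos(t)*exp(t) + C2*exp(t)*sin(t).
For the particular solution try u_p = A0 + A1*t. Substituting and matching coefficients of each power of t gives A0 = -5/2, A1 = -2, so u_p = -5/2 - 2*t.
General solution: u = -5/2 - 2*t + C1*cos(t)*exp(t) + C2*exp(t)*sin(t).
Apply the initial conditions: u(0) = -5/2 + C1 = -3 and u'(0) = -2 + C1 + C2 = -1. Solving gives C1 = -1/2, C2 = 3/2.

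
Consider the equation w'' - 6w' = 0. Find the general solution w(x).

Characteristic equation r² - 6r = 0 factors as (r - 6)r = 0, so r = 6, 0.
Hence w_h = C1*exp(6*x) + C2.

w = C2 + C1*exp(6*x)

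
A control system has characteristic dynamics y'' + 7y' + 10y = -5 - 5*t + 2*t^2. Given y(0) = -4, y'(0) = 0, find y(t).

Characteristic equation r² + 7r + 10 = 0 factors as (r + 5)(r + 2) = 0, so r = -5, -2.
Hence y_h = C1*exp(-5*t) + C2*exp(-2*t).
For the particular solution try y_p = A0 + A1*t + A2*t^2. Substituting and matching coefficients of each power of t gives A0 = 3/500, A1 = -39/50, A2 = 1/5, so y_p = 3/500 - 39*t/50 + t^2/5.
General solution: y = 3/500 - 39*t/50 + t^2/5 + C1*exp(-5*t) + C2*exp(-2*t).
Apply the initial conditions: y(0) = 3/500 + C1 + C2 = -4 and y'(0) = -39/50 - 5*C1 - 2*C2 = 0. Solving gives C1 = 904/375, C2 = -77/12.

y = 3/500 - 77*exp(-2*t)/12 - 39*t/50 + t**2/5 + 904*exp(-5*t)/375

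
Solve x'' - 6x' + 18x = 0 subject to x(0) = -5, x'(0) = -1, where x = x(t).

Characteristic equation r² - 6r + 18 = 0 has discriminant (-6)² - 4·(18) = -36 < 0, so r = 3 ± 3i.
Hence x_h = C1*cos(3*t)*exp(3*t) + C2*exp(3*t)*sin(3*t).
Apply the initial conditions: x(0) = C1 = -5 and x'(0) = 3*C1 + 3*C2 = -1. Solving gives C1 = -5, C2 = 14/3.

x = -5*cos(3*t)*exp(3*t) + 14*exp(3*t)*sin(3*t)/3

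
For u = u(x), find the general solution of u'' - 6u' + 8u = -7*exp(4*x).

Characteristic equation r² - 6r + 8 = 0 factors as (r - 4)(r - 2) = 0, so r = 4, 2.
Hence u_h = C1*exp(4*x) + C2*exp(2*x).
Since exp(4*x) solves the homogeneous equation (r = 4 is a root of multiplicity 1), multiply the trial by x. Try u_p = A*x*exp(4*x). Substituting into the equation and dividing by exp(4*x) gives A = -7/2, so u_p = -7*x*exp(4*x)/2.

u = C1*exp(4*x) + C2*exp(2*x) - 7*x*exp(4*x)/2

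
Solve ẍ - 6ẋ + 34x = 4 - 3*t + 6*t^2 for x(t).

x = 1009/9826 - 15*t/578 + 3*t**2/17 + C1*cos(5*t)*exp(3*t) + C2*exp(3*t)*sin(5*t)

Characteristic equation r² - 6r + 34 = 0 has discriminant (-6)² - 4·(34) = -100 < 0, so r = 3 ± 5i.
Hence x_h = C1*cos(5*t)*exp(3*t) + C2*exp(3*t)*sin(5*t).
For the particular solution try x_p = A0 + A1*t + A2*t^2. Substituting and matching coefficients of each power of t gives A0 = 1009/9826, A1 = -15/578, A2 = 3/17, so x_p = 1009/9826 - 15*t/578 + 3*t^2/17.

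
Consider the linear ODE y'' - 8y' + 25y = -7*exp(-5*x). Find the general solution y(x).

Characteristic equation r² - 8r + 25 = 0 has discriminant (-8)² - 4·(25) = -36 < 0, so r = 4 ± 3i.
Hence y_h = C1*cos(3*x)*exp(4*x) + C2*exp(4*x)*sin(3*x).
Try y_p = A*exp(-5*x). Substituting into the equation and dividing by exp(-5*x) gives A = -7/90, so y_p = -7*exp(-5*x)/90.

y = -7*exp(-5*x)/90 + C1*cos(3*x)*exp(4*x) + C2*exp(4*x)*sin(3*x)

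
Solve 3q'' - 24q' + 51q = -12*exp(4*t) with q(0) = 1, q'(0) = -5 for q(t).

Divide through by 3: q'' - 8q' + 17q = -4*exp(4*t).
Characteristic equation r² - 8r + 17 = 0 has discriminant (-8)² - 4·(17) = -4 < 0, so r = 4 ± i.
Hence q_h = C1*cos(t)*exp(4*t) + C2*exp(4*t)*sin(t).
Try q_p = A*exp(4*t). Substituting into the equation and dividing by exp(4*t) gives A = -4, so q_p = -4*exp(4*t).
General solution: q = -4*exp(4*t) + C1*cos(t)*exp(4*t) + C2*exp(4*t)*sin(t).
Apply the initial conditions: q(0) = -4 + C1 = 1 and q'(0) = -16 + C2 + 4*C1 = -5. Solving gives C1 = 5, C2 = -9.

q = -4*exp(4*t) - 9*exp(4*t)*sin(t) + 5*cos(t)*exp(4*t)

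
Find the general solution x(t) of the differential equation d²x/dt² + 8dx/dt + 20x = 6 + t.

x = 7/25 + t/20 + C1*cos(2*t)*exp(-4*t) + C2*exp(-4*t)*sin(2*t)

Characteristic equation r² + 8r + 20 = 0 has discriminant (8)² - 4·(20) = -16 < 0, so r = -4 ± 2i.
Hence x_h = C1*cos(2*t)*exp(-4*t) + C2*exp(-4*t)*sin(2*t).
For the particular solution try x_p = A0 + A1*t. Substituting and matching coefficients of each power of t gives A0 = 7/25, A1 = 1/20, so x_p = 7/25 + t/20.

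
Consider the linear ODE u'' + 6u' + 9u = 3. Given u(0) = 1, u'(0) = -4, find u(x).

Characteristic equation r² + 6r + 9 = 0 has discriminant (6)² - 4·(9) = 0, so r = -3 is a repeated root.
Hence u_h = (C1 + C2*x)*exp(-3*x).
For the particular solution try u_p = A0. Substituting and matching coefficients of each power of x gives A0 = 1/3, so u_p = 1/3.
General solution: u = 1/3 + C1*exp(-3*x) + C2*x*exp(-3*x).
Apply the initial conditions: u(0) = 1/3 + C1 = 1 and u'(0) = C2 - 3*C1 = -4. Solving gives C1 = 2/3, C2 = -2.

u = 1/3 + 2*exp(-3*x)/3 - 2*x*exp(-3*x)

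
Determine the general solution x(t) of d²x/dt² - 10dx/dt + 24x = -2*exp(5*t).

Characteristic equation r² - 10r + 24 = 0 factors as (r - 6)(r - 4) = 0, so r = 6, 4.
Hence x_h = C1*exp(6*t) + C2*exp(4*t).
Try x_p = A*exp(5*t). Substituting into the equation and dividing by exp(5*t) gives A = 2, so x_p = 2*exp(5*t).

x = 2*exp(5*t) + C1*exp(6*t) + C2*exp(4*t)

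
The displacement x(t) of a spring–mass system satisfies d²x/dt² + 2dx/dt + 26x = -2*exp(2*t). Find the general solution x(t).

x = -exp(2*t)/17 + C1*cos(5*t)*exp(-t) + C2*exp(-t)*sin(5*t)

Characteristic equation r² + 2r + 26 = 0 has discriminant (2)² - 4·(26) = -100 < 0, so r = -1 ± 5i.
Hence x_h = C1*cos(5*t)*exp(-t) + C2*exp(-t)*sin(5*t).
Try x_p = A*exp(2*t). Substituting into the equation and dividing by exp(2*t) gives A = -1/17, so x_p = -exp(2*t)/17.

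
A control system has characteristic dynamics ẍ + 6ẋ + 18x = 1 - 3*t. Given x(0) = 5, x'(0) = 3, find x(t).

x = 1/9 - t/6 + 44*cos(3*t)*exp(-3*t)/9 + 107*exp(-3*t)*sin(3*t)/18

Characteristic equation r² + 6r + 18 = 0 has discriminant (6)² - 4·(18) = -36 < 0, so r = -3 ± 3i.
Hence x_h = C1*cos(3*t)*exp(-3*t) + C2*exp(-3*t)*sin(3*t).
For the particular solution try x_p = A0 + A1*t. Substituting and matching coefficients of each power of t gives A0 = 1/9, A1 = -1/6, so x_p = 1/9 - t/6.
General solution: x = 1/9 - t/6 + C1*cos(3*t)*exp(-3*t) + C2*exp(-3*t)*sin(3*t).
Apply the initial conditions: x(0) = 1/9 + C1 = 5 and x'(0) = -1/6 - 3*C1 + 3*C2 = 3. Solving gives C1 = 44/9, C2 = 107/18.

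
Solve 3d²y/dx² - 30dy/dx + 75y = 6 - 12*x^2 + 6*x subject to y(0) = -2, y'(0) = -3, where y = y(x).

y = 46/625 - 1296*exp(5*x)/625 - 6*x/125 - 4*x**2/25 + 927*x*exp(5*x)/125

Divide through by 3: y'' - 10y' + 25y = 2 - 4*x^2 + 2*x.
Characteristic equation r² - 10r + 25 = 0 has discriminant (-10)² - 4·(25) = 0, so r = 5 is a repeated root.
Hence y_h = (C1 + C2*x)*exp(5*x).
For the particular solution try y_p = A0 + A1*x + A2*x^2. Substituting and matching coefficients of each power of x gives A0 = 46/625, A1 = -6/125, A2 = -4/25, so y_p = 46/625 - 6*x/125 - 4*x^2/25.
General solution: y = 46/625 - 6*x/125 - 4*x^2/25 + C1*exp(5*x) + C2*x*exp(5*x).
Apply the initial conditions: y(0) = 46/625 + C1 = -2 and y'(0) = -6/125 + C2 + 5*C1 = -3. Solving gives C1 = -1296/625, C2 = 927/125.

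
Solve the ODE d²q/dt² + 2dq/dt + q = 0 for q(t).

Characteristic equation r² + 2r + 1 = 0 has discriminant (2)² - 4·(1) = 0, so r = -1 is a repeated root.
Hence q_h = (C1 + C2*t)*exp(-t).

q = C1*exp(-t) + C2*t*exp(-t)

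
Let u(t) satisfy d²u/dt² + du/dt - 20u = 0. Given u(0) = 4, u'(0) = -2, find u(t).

u = 2*exp(-5*t) + 2*exp(4*t)

Characteristic equation r² + r - 20 = 0 factors as (r + 5)(r - 4) = 0, so r = -5, 4.
Hence u_h = C1*exp(-5*t) + C2*exp(4*t).
Apply the initial conditions: u(0) = C1 + C2 = 4 and u'(0) = -5*C1 + 4*C2 = -2. Solving gives C1 = 2, C2 = 2.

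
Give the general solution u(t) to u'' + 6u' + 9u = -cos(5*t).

Characteristic equation r² + 6r + 9 = 0 has discriminant (6)² - 4·(9) = 0, so r = -3 is a repeated root.
Hence u_h = (C1 + C2*t)*exp(-3*t).
Try u_p = A*cos(5*t) + B*sin(5*t). Substituting and equating the coefficients of cos(5t) and sin(5t) gives A = 4/289, B = -15/578, so u_p = -15*sin(5*t)/578 + 4*cos(5*t)/289.

u = -15*sin(5*t)/578 + 4*cos(5*t)/289 + C1*exp(-3*t) + C2*t*exp(-3*t)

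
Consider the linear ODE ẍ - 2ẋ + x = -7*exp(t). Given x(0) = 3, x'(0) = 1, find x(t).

Characteristic equation r² - 2r + 1 = 0 has discriminant (-2)² - 4·(1) = 0, so r = 1 is a repeated root.
Hence x_h = (C1 + C2*t)*exp(t).
Since exp(t) solves the homogeneous equation (r = 1 is a root of multiplicity 2), multiply the trial by t^2. Try x_p = A*t^2*exp(t). Substituting into the equation and dividing by exp(t) gives A = -7/2, so x_p = -7*t^2*exp(t)/2.
General solution: x = C1*exp(t) - 7*t^2*exp(t)/2 + C2*t*exp(t).
Apply the initial conditions: x(0) = C1 = 3 and x'(0) = C1 + C2 = 1. Solving gives C1 = 3, C2 = -2.

x = 3*exp(t) - 2*t*exp(t) - 7*t**2*exp(t)/2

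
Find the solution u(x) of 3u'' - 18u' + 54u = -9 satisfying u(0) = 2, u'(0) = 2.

u = -1/6 - 3*exp(3*x)*sin(3*x)/2 + 13*cos(3*x)*exp(3*x)/6

Divide through by 3: u'' - 6u' + 18u = -3.
Characteristic equation r² - 6r + 18 = 0 has discriminant (-6)² - 4·(18) = -36 < 0, so r = 3 ± 3i.
Hence u_h = C1*cos(3*x)*exp(3*x) + C2*exp(3*x)*sin(3*x).
For the particular solution try u_p = A0. Substituting and matching coefficients of each power of x gives A0 = -1/6, so u_p = -1/6.
General solution: u = -1/6 + C1*cos(3*x)*exp(3*x) + C2*exp(3*x)*sin(3*x).
Apply the initial conditions: u(0) = -1/6 + C1 = 2 and u'(0) = 3*C1 + 3*C2 = 2. Solving gives C1 = 13/6, C2 = -3/2.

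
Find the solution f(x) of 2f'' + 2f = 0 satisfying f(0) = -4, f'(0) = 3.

f = -4*cos(x) + 3*sin(x)

Divide through by 2: f'' + f = 0.
Characteristic equation r² + 1 = 0 has discriminant (0)² - 4·(1) = -4 < 0, so r = ± i.
Hence f_h = C1*cos(x) + C2*sin(x).
Apply the initial conditions: f(0) = C1 = -4 and f'(0) = C2 = 3. Solving gives C1 = -4, C2 = 3.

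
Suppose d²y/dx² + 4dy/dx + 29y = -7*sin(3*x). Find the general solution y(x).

y = -35*sin(3*x)/136 + 21*cos(3*x)/136 + C1*cos(5*x)*exp(-2*x) + C2*exp(-2*x)*sin(5*x)

Characteristic equation r² + 4r + 29 = 0 has discriminant (4)² - 4·(29) = -100 < 0, so r = -2 ± 5i.
Hence y_h = C1*cos(5*x)*exp(-2*x) + C2*exp(-2*x)*sin(5*x).
Try y_p = A*cos(3*x) + B*sin(3*x). Substituting and equating the coefficients of cos(3x) and sin(3x) gives A = 21/136, B = -35/136, so y_p = -35*sin(3*x)/136 + 21*cos(3*x)/136.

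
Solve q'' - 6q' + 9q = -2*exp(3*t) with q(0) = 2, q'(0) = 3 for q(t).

q = 2*exp(3*t) - t**2*exp(3*t) - 3*t*exp(3*t)

Characteristic equation r² - 6r + 9 = 0 has discriminant (-6)² - 4·(9) = 0, so r = 3 is a repeated root.
Hence q_h = (C1 + C2*t)*exp(3*t).
Since exp(3*t) solves the homogeneous equation (r = 3 is a root of multiplicity 2), multiply the trial by t^2. Try q_p = A*t^2*exp(3*t). Substituting into the equation and dividing by exp(3*t) gives A = -1, so q_p = -t^2*exp(3*t).
General solution: q = C1*exp(3*t) - t^2*exp(3*t) + C2*t*exp(3*t).
Apply the initial conditions: q(0) = C1 = 2 and q'(0) = C2 + 3*C1 = 3. Solving gives C1 = 2, C2 = -3.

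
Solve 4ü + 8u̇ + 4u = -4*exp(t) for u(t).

Divide through by 4: u'' + 2u' + u = -exp(t).
Characteristic equation r² + 2r + 1 = 0 has discriminant (2)² - 4·(1) = 0, so r = -1 is a repeated root.
Hence u_h = (C1 + C2*t)*exp(-t).
Try u_p = A*exp(t). Substituting into the equation and dividing by exp(t) gives A = -1/4, so u_p = -exp(t)/4.

u = -exp(t)/4 + C1*exp(-t) + C2*t*exp(-t)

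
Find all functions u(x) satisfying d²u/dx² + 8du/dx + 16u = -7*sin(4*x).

Characteristic equation r² + 8r + 16 = 0 has discriminant (8)² - 4·(16) = 0, so r = -4 is a repeated root.
Hence u_h = (C1 + C2*x)*exp(-4*x).
Try u_p = A*cos(4*x) + B*sin(4*x). Substituting and equating the coefficients of cos(4x) and sin(4x) gives A = 7/32, B = 0, so u_p = 7*cos(4*x)/32.

u = 7*cos(4*x)/32 + C1*exp(-4*x) + C2*x*exp(-4*x)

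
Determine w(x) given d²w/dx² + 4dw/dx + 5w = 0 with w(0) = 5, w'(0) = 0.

Characteristic equation r² + 4r + 5 = 0 has discriminant (4)² - 4·(5) = -4 < 0, so r = -2 ± i.
Hence w_h = C1*cos(x)*exp(-2*x) + C2*exp(-2*x)*sin(x).
Apply the initial conditions: w(0) = C1 = 5 and w'(0) = C2 - 2*C1 = 0. Solving gives C1 = 5, C2 = 10.

w = 5*cos(x)*exp(-2*x) + 10*exp(-2*x)*sin(x)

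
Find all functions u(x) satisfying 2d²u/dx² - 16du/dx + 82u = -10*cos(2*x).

Divide through by 2: u'' - 8u' + 41u = -5*cos(2*x).
Characteristic equation r² - 8r + 41 = 0 has discriminant (-8)² - 4·(41) = -100 < 0, so r = 4 ± 5i.
Hence u_h = C1*cos(5*x)*exp(4*x) + C2*exp(4*x)*sin(5*x).
Try u_p = A*cos(2*x) + B*sin(2*x). Substituting and equating the coefficients of cos(2x) and sin(2x) gives A = -37/325, B = 16/325, so u_p = -37*cos(2*x)/325 + 16*sin(2*x)/325.

u = -37*cos(2*x)/325 + 16*sin(2*x)/325 + C1*cos(5*x)*exp(4*x) + C2*exp(4*x)*sin(5*x)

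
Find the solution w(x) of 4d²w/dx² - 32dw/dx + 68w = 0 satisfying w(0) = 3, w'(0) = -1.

w = -13*exp(4*x)*sin(x) + 3*cos(x)*exp(4*x)

Divide through by 4: w'' - 8w' + 17w = 0.
Characteristic equation r² - 8r + 17 = 0 has discriminant (-8)² - 4·(17) = -4 < 0, so r = 4 ± i.
Hence w_h = C1*cos(x)*exp(4*x) + C2*exp(4*x)*sin(x).
Apply the initial conditions: w(0) = C1 = 3 and w'(0) = C2 + 4*C1 = -1. Solving gives C1 = 3, C2 = -13.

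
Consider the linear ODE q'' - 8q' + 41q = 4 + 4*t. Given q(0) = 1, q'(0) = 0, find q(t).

Characteristic equation r² - 8r + 41 = 0 has discriminant (-8)² - 4·(41) = -100 < 0, so r = 4 ± 5i.
Hence q_h = C1*cos(5*t)*exp(4*t) + C2*exp(4*t)*sin(5*t).
For the particular solution try q_p = A0 + A1*t. Substituting and matching coefficients of each power of t gives A0 = 196/1681, A1 = 4/41, so q_p = 196/1681 + 4*t/41.
General solution: q = 196/1681 + 4*t/41 + C1*cos(5*t)*exp(4*t) + C2*exp(4*t)*sin(5*t).
Apply the initial conditions: q(0) = 196/1681 + C1 = 1 and q'(0) = 4/41 + 4*C1 + 5*C2 = 0. Solving gives C1 = 1485/1681, C2 = -6104/8405.

q = 196/1681 + 4*t/41 - 6104*exp(4*t)*sin(5*t)/8405 + 1485*cos(5*t)*exp(4*t)/1681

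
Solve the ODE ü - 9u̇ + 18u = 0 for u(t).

u = C1*exp(3*t) + C2*exp(6*t)

Characteristic equation r² - 9r + 18 = 0 factors as (r - 3)(r - 6) = 0, so r = 3, 6.
Hence u_h = C1*exp(3*t) + C2*exp(6*t).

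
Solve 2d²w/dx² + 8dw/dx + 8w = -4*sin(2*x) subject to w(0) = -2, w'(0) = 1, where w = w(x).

w = -9*exp(-2*x)/4 + cos(2*x)/4 - 7*x*exp(-2*x)/2

Divide through by 2: w'' + 4w' + 4w = -2*sin(2*x).
Characteristic equation r² + 4r + 4 = 0 has discriminant (4)² - 4·(4) = 0, so r = -2 is a repeated root.
Hence w_h = (C1 + C2*x)*exp(-2*x).
Try w_p = A*cos(2*x) + B*sin(2*x). Substituting and equating the coefficients of cos(2x) and sin(2x) gives A = 1/4, B = 0, so w_p = cos(2*x)/4.
General solution: w = cos(2*x)/4 + C1*exp(-2*x) + C2*x*exp(-2*x).
Apply the initial conditions: w(0) = 1/4 + C1 = -2 and w'(0) = C2 - 2*C1 = 1. Solving gives C1 = -9/4, C2 = -7/2.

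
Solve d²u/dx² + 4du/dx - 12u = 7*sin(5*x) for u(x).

Characteristic equation r² + 4r - 12 = 0 factors as (r + 6)(r - 2) = 0, so r = -6, 2.
Hence u_h = C1*exp(-6*x) + C2*exp(2*x).
Try u_p = A*cos(5*x) + B*sin(5*x). Substituting and equating the coefficients of cos(5x) and sin(5x) gives A = -140/1769, B = -259/1769, so u_p = -259*sin(5*x)/1769 - 140*cos(5*x)/1769.

u = -259*sin(5*x)/1769 - 140*cos(5*x)/1769 + C1*exp(-6*x) + C2*exp(2*x)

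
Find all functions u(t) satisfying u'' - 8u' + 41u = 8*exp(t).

u = 4*exp(t)/17 + C1*cos(5*t)*exp(4*t) + C2*exp(4*t)*sin(5*t)

Characteristic equation r² - 8r + 41 = 0 has discriminant (-8)² - 4·(41) = -100 < 0, so r = 4 ± 5i.
Hence u_h = C1*cos(5*t)*exp(4*t) + C2*exp(4*t)*sin(5*t).
Try u_p = A*exp(t). Substituting into the equation and dividing by exp(t) gives A = 4/17, so u_p = 4*exp(t)/17.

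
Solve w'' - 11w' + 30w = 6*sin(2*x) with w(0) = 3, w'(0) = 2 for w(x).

Characteristic equation r² - 11r + 30 = 0 factors as (r - 5)(r - 6) = 0, so r = 5, 6.
Hence w_h = C1*exp(5*x) + C2*exp(6*x).
Try w_p = A*cos(2*x) + B*sin(2*x). Substituting and equating the coefficients of cos(2x) and sin(2x) gives A = 33/290, B = 39/290, so w_p = 33*cos(2*x)/290 + 39*sin(2*x)/290.
General solution: w = 33*cos(2*x)/290 + 39*sin(2*x)/290 + C1*exp(5*x) + C2*exp(6*x).
Apply the initial conditions: w(0) = 33/290 + C1 + C2 = 3 and w'(0) = 39/145 + 5*C1 + 6*C2 = 2. Solving gives C1 = 452/29, C2 = -127/10.

w = -127*exp(6*x)/10 + 33*cos(2*x)/290 + 39*sin(2*x)/290 + 452*exp(5*x)/29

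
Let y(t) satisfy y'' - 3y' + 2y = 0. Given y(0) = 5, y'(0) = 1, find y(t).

y = -4*exp(2*t) + 9*exp(t)

Characteristic equation r² - 3r + 2 = 0 factors as (r - 1)(r - 2) = 0, so r = 1, 2.
Hence y_h = C1*exp(t) + C2*exp(2*t).
Apply the initial conditions: y(0) = C1 + C2 = 5 and y'(0) = C1 + 2*C2 = 1. Solving gives C1 = 9, C2 = -4.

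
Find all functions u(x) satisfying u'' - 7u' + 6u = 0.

Characteristic equation r² - 7r + 6 = 0 factors as (r - 1)(r - 6) = 0, so r = 1, 6.
Hence u_h = C1*exp(x) + C2*exp(6*x).

u = C1*exp(x) + C2*exp(6*x)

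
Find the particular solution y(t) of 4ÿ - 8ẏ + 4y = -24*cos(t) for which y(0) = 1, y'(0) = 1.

y = 3*sin(t) - 3*t*exp(t) + exp(t)

Divide through by 4: y'' - 2y' + y = -6*cos(t).
Characteristic equation r² - 2r + 1 = 0 has discriminant (-2)² - 4·(1) = 0, so r = 1 is a repeated root.
Hence y_h = (C1 + C2*t)*exp(t).
Try y_p = A*cos(t) + B*sin(t). Substituting and equating the coefficients of cos(t) and sin(t) gives A = 0, B = 3, so y_p = 3*sin(t).
General solution: y = 3*sin(t) + C1*exp(t) + C2*t*exp(t).
Apply the initial conditions: y(0) = C1 = 1 and y'(0) = 3 + C1 + C2 = 1. Solving gives C1 = 1, C2 = -3.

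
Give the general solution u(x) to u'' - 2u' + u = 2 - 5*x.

u = -8 - 5*x + C1*exp(x) + C2*x*exp(x)

Characteristic equation r² - 2r + 1 = 0 has discriminant (-2)² - 4·(1) = 0, so r = 1 is a repeated root.
Hence u_h = (C1 + C2*x)*exp(x).
For the particular solution try u_p = A0 + A1*x. Substituting and matching coefficients of each power of x gives A0 = -8, A1 = -5, so u_p = -8 - 5*x.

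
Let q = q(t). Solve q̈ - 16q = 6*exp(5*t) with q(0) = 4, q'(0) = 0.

q = 2*exp(5*t)/3 + 5*exp(4*t)/4 + 25*exp(-4*t)/12

Characteristic equation r² - 16 = 0 factors as (r + 4)(r - 4) = 0, so r = -4, 4.
Hence q_h = C1*exp(-4*t) + C2*exp(4*t).
Try q_p = A*exp(5*t). Substituting into the equation and dividing by exp(5*t) gives A = 2/3, so q_p = 2*exp(5*t)/3.
General solution: q = 2*exp(5*t)/3 + C1*exp(-4*t) + C2*exp(4*t).
Apply the initial conditions: q(0) = 2/3 + C1 + C2 = 4 and q'(0) = 10/3 - 4*C1 + 4*C2 = 0. Solving gives C1 = 25/12, C2 = 5/4.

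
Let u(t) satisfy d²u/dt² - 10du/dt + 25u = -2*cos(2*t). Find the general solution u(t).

u = -42*cos(2*t)/841 + 40*sin(2*t)/841 + C1*exp(5*t) + C2*t*exp(5*t)

Characteristic equation r² - 10r + 25 = 0 has discriminant (-10)² - 4·(25) = 0, so r = 5 is a repeated root.
Hence u_h = (C1 + C2*t)*exp(5*t).
Try u_p = A*cos(2*t) + B*sin(2*t). Substituting and equating the coefficients of cos(2t) and sin(2t) gives A = -42/841, B = 40/841, so u_p = -42*cos(2*t)/841 + 40*sin(2*t)/841.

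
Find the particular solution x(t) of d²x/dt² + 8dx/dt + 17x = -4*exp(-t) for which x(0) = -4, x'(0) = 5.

x = -2*exp(-t)/5 - 49*exp(-4*t)*sin(t)/5 - 18*cos(t)*exp(-4*t)/5

Characteristic equation r² + 8r + 17 = 0 has discriminant (8)² - 4·(17) = -4 < 0, so r = -4 ± i.
Hence x_h = C1*cos(t)*exp(-4*t) + C2*exp(-4*t)*sin(t).
Try x_p = A*exp(-t). Substituting into the equation and dividing by exp(-t) gives A = -2/5, so x_p = -2*exp(-t)/5.
General solution: x = -2*exp(-t)/5 + C1*cos(t)*exp(-4*t) + C2*exp(-4*t)*sin(t).
Apply the initial conditions: x(0) = -2/5 + C1 = -4 and x'(0) = 2/5 + C2 - 4*C1 = 5. Solving gives C1 = -18/5, C2 = -49/5.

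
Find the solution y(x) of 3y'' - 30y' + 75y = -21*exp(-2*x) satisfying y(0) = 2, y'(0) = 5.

Divide through by 3: y'' - 10y' + 25y = -7*exp(-2*x).
Characteristic equation r² - 10r + 25 = 0 has discriminant (-10)² - 4·(25) = 0, so r = 5 is a repeated root.
Hence y_h = (C1 + C2*x)*exp(5*x).
Try y_p = A*exp(-2*x). Substituting into the equation and dividing by exp(-2*x) gives A = -1/7, so y_p = -exp(-2*x)/7.
General solution: y = -exp(-2*x)/7 + C1*exp(5*x) + C2*x*exp(5*x).
Apply the initial conditions: y(0) = -1/7 + C1 = 2 and y'(0) = 2/7 + C2 + 5*C1 = 5. Solving gives C1 = 15/7, C2 = -6.

y = -exp(-2*x)/7 + 15*exp(5*x)/7 - 6*x*exp(5*x)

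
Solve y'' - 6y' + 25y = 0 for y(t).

y = C1*cos(4*t)*exp(3*t) + C2*exp(3*t)*sin(4*t)

Characteristic equation r² - 6r + 25 = 0 has discriminant (-6)² - 4·(25) = -64 < 0, so r = 3 ± 4i.
Hence y_h = C1*cos(4*t)*exp(3*t) + C2*exp(3*t)*sin(4*t).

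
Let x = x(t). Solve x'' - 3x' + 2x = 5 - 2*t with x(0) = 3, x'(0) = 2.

x = 1 - t + exp(t) + exp(2*t)

Characteristic equation r² - 3r + 2 = 0 factors as (r - 2)(r - 1) = 0, so r = 2, 1.
Hence x_h = C1*exp(2*t) + C2*exp(t).
For the particular solution try x_p = A0 + A1*t. Substituting and matching coefficients of each power of t gives A0 = 1, A1 = -1, so x_p = 1 - t.
General solution: x = 1 - t + C1*exp(2*t) + C2*exp(t).
Apply the initial conditions: x(0) = 1 + C1 + C2 = 3 and x'(0) = -1 + C2 + 2*C1 = 2. Solving gives C1 = 1, C2 = 1.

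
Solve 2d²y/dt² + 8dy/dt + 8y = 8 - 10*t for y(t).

y = 9/4 - 5*t/4 + C1*exp(-2*t) + C2*t*exp(-2*t)

Divide through by 2: y'' + 4y' + 4y = 4 - 5*t.
Characteristic equation r² + 4r + 4 = 0 has discriminant (4)² - 4·(4) = 0, so r = -2 is a repeated root.
Hence y_h = (C1 + C2*t)*exp(-2*t).
For the particular solution try y_p = A0 + A1*t. Substituting and matching coefficients of each power of t gives A0 = 9/4, A1 = -5/4, so y_p = 9/4 - 5*t/4.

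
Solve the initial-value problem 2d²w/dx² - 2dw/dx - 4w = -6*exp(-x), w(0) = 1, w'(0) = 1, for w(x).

Divide through by 2: w'' - w' - 2w = -3*exp(-x).
Characteristic equation r² - r - 2 = 0 factors as (r - 2)(r + 1) = 0, so r = 2, -1.
Hence w_h = C1*exp(2*x) + C2*exp(-x).
Since exp(-x) solves the homogeneous equation (r = -1 is a root of multiplicity 1), multiply the trial by x. Try w_p = A*x*exp(-x). Substituting into the equation and dividing by exp(-x) gives A = 1, so w_p = x*exp(-x).
General solution: w = C1*exp(2*x) + C2*exp(-x) + x*exp(-x).
Apply the initial conditions: w(0) = C1 + C2 = 1 and w'(0) = 1 - C2 + 2*C1 = 1. Solving gives C1 = 1/3, C2 = 2/3.

w = exp(2*x)/3 + 2*exp(-x)/3 + x*exp(-x)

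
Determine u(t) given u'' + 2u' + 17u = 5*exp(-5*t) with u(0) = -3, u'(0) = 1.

Characteristic equation r² + 2r + 17 = 0 has discriminant (2)² - 4·(17) = -64 < 0, so r = -1 ± 4i.
Hence u_h = C1*cos(4*t)*exp(-t) + C2*exp(-t)*sin(4*t).
Try u_p = A*exp(-5*t). Substituting into the equation and dividing by exp(-5*t) gives A = 5/32, so u_p = 5*exp(-5*t)/32.
General solution: u = 5*exp(-5*t)/32 + C1*cos(4*t)*exp(-t) + C2*exp(-t)*sin(4*t).
Apply the initial conditions: u(0) = 5/32 + C1 = -3 and u'(0) = -25/32 - C1 + 4*C2 = 1. Solving gives C1 = -101/32, C2 = -11/32.

u = 5*exp(-5*t)/32 - 101*cos(4*t)*exp(-t)/32 - 11*exp(-t)*sin(4*t)/32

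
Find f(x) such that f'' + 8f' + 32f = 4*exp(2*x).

Characteristic equation r² + 8r + 32 = 0 has discriminant (8)² - 4·(32) = -64 < 0, so r = -4 ± 4i.
Hence f_h = C1*cos(4*x)*exp(-4*x) + C2*exp(-4*x)*sin(4*x).
Try f_p = A*exp(2*x). Substituting into the equation and dividing by exp(2*x) gives A = 1/13, so f_p = exp(2*x)/13.

f = exp(2*x)/13 + C1*cos(4*x)*exp(-4*x) + C2*exp(-4*x)*sin(4*x)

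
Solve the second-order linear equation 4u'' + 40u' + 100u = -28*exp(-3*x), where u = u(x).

u = -7*exp(-3*x)/4 + C1*exp(-5*x) + C2*x*exp(-5*x)

Divide through by 4: u'' + 10u' + 25u = -7*exp(-3*x).
Characteristic equation r² + 10r + 25 = 0 has discriminant (10)² - 4·(25) = 0, so r = -5 is a repeated root.
Hence u_h = (C1 + C2*x)*exp(-5*x).
Try u_p = A*exp(-3*x). Substituting into the equation and dividing by exp(-3*x) gives A = -7/4, so u_p = -7*exp(-3*x)/4.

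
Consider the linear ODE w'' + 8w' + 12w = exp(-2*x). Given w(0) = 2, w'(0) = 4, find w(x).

w = -31*exp(-6*x)/16 + 63*exp(-2*x)/16 + x*exp(-2*x)/4

Characteristic equation r² + 8r + 12 = 0 factors as (r + 6)(r + 2) = 0, so r = -6, -2.
Hence w_h = C1*exp(-6*x) + C2*exp(-2*x).
Since exp(-2*x) solves the homogeneous equation (r = -2 is a root of multiplicity 1), multiply the trial by x. Try w_p = A*x*exp(-2*x). Substituting into the equation and dividing by exp(-2*x) gives A = 1/4, so w_p = x*exp(-2*x)/4.
General solution: w = C1*exp(-6*x) + C2*exp(-2*x) + x*exp(-2*x)/4.
Apply the initial conditions: w(0) = C1 + C2 = 2 and w'(0) = 1/4 - 6*C1 - 2*C2 = 4. Solving gives C1 = -31/16, C2 = 63/16.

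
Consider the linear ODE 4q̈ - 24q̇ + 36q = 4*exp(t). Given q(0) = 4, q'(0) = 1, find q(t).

q = exp(t)/4 + 15*exp(3*t)/4 - 21*t*exp(3*t)/2

Divide through by 4: q'' - 6q' + 9q = exp(t).
Characteristic equation r² - 6r + 9 = 0 has discriminant (-6)² - 4·(9) = 0, so r = 3 is a repeated root.
Hence q_h = (C1 + C2*t)*exp(3*t).
Try q_p = A*exp(t). Substituting into the equation and dividing by exp(t) gives A = 1/4, so q_p = exp(t)/4.
General solution: q = exp(t)/4 + C1*exp(3*t) + C2*t*exp(3*t).
Apply the initial conditions: q(0) = 1/4 + C1 = 4 and q'(0) = 1/4 + C2 + 3*C1 = 1. Solving gives C1 = 15/4, C2 = -21/2.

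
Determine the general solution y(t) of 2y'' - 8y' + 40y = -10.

y = -1/4 + C1*cos(4*t)*exp(2*t) + C2*exp(2*t)*sin(4*t)

Divide through by 2: y'' - 4y' + 20y = -5.
Characteristic equation r² - 4r + 20 = 0 has discriminant (-4)² - 4·(20) = -64 < 0, so r = 2 ± 4i.
Hence y_h = C1*cos(4*t)*exp(2*t) + C2*exp(2*t)*sin(4*t).
For the particular solution try y_p = A0. Substituting and matching coefficients of each power of t gives A0 = -1/4, so y_p = -1/4.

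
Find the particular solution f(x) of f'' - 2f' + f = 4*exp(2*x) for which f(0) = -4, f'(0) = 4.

Characteristic equation r² - 2r + 1 = 0 has discriminant (-2)² - 4·(1) = 0, so r = 1 is a repeated root.
Hence f_h = (C1 + C2*x)*exp(x).
Try f_p = A*exp(2*x). Substituting into the equation and dividing by exp(2*x) gives A = 4, so f_p = 4*exp(2*x).
General solution: f = 4*exp(2*x) + C1*exp(x) + C2*x*exp(x).
Apply the initial conditions: f(0) = 4 + C1 = -4 and f'(0) = 8 + C1 + C2 = 4. Solving gives C1 = -8, C2 = 4.

f = -8*exp(x) + 4*exp(2*x) + 4*x*exp(x)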